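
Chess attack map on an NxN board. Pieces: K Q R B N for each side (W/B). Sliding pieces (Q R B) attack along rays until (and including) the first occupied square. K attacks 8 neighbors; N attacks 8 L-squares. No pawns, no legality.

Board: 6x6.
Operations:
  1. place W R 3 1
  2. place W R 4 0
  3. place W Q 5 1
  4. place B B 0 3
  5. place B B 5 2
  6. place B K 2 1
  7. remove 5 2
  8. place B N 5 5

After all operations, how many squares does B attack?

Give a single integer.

Answer: 13

Derivation:
Op 1: place WR@(3,1)
Op 2: place WR@(4,0)
Op 3: place WQ@(5,1)
Op 4: place BB@(0,3)
Op 5: place BB@(5,2)
Op 6: place BK@(2,1)
Op 7: remove (5,2)
Op 8: place BN@(5,5)
Per-piece attacks for B:
  BB@(0,3): attacks (1,4) (2,5) (1,2) (2,1) [ray(1,-1) blocked at (2,1)]
  BK@(2,1): attacks (2,2) (2,0) (3,1) (1,1) (3,2) (3,0) (1,2) (1,0)
  BN@(5,5): attacks (4,3) (3,4)
Union (13 distinct): (1,0) (1,1) (1,2) (1,4) (2,0) (2,1) (2,2) (2,5) (3,0) (3,1) (3,2) (3,4) (4,3)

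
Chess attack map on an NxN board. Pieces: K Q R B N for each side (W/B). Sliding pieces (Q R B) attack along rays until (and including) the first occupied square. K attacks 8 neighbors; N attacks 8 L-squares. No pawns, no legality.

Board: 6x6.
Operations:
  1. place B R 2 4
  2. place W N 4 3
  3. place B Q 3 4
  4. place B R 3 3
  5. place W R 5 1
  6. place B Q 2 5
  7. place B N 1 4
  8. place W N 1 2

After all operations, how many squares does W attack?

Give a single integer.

Op 1: place BR@(2,4)
Op 2: place WN@(4,3)
Op 3: place BQ@(3,4)
Op 4: place BR@(3,3)
Op 5: place WR@(5,1)
Op 6: place BQ@(2,5)
Op 7: place BN@(1,4)
Op 8: place WN@(1,2)
Per-piece attacks for W:
  WN@(1,2): attacks (2,4) (3,3) (0,4) (2,0) (3,1) (0,0)
  WN@(4,3): attacks (5,5) (3,5) (2,4) (5,1) (3,1) (2,2)
  WR@(5,1): attacks (5,2) (5,3) (5,4) (5,5) (5,0) (4,1) (3,1) (2,1) (1,1) (0,1)
Union (18 distinct): (0,0) (0,1) (0,4) (1,1) (2,0) (2,1) (2,2) (2,4) (3,1) (3,3) (3,5) (4,1) (5,0) (5,1) (5,2) (5,3) (5,4) (5,5)

Answer: 18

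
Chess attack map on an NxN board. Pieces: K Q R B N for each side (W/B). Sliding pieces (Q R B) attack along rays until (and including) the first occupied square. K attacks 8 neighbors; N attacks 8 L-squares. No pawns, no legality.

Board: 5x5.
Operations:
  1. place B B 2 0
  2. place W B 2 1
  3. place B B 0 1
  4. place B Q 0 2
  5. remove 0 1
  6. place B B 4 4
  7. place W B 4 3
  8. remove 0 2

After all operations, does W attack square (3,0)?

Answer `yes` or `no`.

Answer: yes

Derivation:
Op 1: place BB@(2,0)
Op 2: place WB@(2,1)
Op 3: place BB@(0,1)
Op 4: place BQ@(0,2)
Op 5: remove (0,1)
Op 6: place BB@(4,4)
Op 7: place WB@(4,3)
Op 8: remove (0,2)
Per-piece attacks for W:
  WB@(2,1): attacks (3,2) (4,3) (3,0) (1,2) (0,3) (1,0) [ray(1,1) blocked at (4,3)]
  WB@(4,3): attacks (3,4) (3,2) (2,1) [ray(-1,-1) blocked at (2,1)]
W attacks (3,0): yes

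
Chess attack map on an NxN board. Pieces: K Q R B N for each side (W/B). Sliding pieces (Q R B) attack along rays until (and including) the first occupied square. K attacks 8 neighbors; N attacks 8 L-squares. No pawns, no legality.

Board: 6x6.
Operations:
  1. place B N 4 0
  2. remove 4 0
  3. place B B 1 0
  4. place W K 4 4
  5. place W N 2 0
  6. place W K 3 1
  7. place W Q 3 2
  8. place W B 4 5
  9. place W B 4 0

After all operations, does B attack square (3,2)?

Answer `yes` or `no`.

Op 1: place BN@(4,0)
Op 2: remove (4,0)
Op 3: place BB@(1,0)
Op 4: place WK@(4,4)
Op 5: place WN@(2,0)
Op 6: place WK@(3,1)
Op 7: place WQ@(3,2)
Op 8: place WB@(4,5)
Op 9: place WB@(4,0)
Per-piece attacks for B:
  BB@(1,0): attacks (2,1) (3,2) (0,1) [ray(1,1) blocked at (3,2)]
B attacks (3,2): yes

Answer: yes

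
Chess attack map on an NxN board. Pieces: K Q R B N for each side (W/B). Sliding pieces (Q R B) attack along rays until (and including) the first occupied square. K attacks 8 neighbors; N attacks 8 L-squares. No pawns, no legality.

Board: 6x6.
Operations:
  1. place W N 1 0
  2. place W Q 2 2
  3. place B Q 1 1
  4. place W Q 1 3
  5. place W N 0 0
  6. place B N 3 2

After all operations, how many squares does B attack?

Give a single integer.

Answer: 17

Derivation:
Op 1: place WN@(1,0)
Op 2: place WQ@(2,2)
Op 3: place BQ@(1,1)
Op 4: place WQ@(1,3)
Op 5: place WN@(0,0)
Op 6: place BN@(3,2)
Per-piece attacks for B:
  BQ@(1,1): attacks (1,2) (1,3) (1,0) (2,1) (3,1) (4,1) (5,1) (0,1) (2,2) (2,0) (0,2) (0,0) [ray(0,1) blocked at (1,3); ray(0,-1) blocked at (1,0); ray(1,1) blocked at (2,2); ray(-1,-1) blocked at (0,0)]
  BN@(3,2): attacks (4,4) (5,3) (2,4) (1,3) (4,0) (5,1) (2,0) (1,1)
Union (17 distinct): (0,0) (0,1) (0,2) (1,0) (1,1) (1,2) (1,3) (2,0) (2,1) (2,2) (2,4) (3,1) (4,0) (4,1) (4,4) (5,1) (5,3)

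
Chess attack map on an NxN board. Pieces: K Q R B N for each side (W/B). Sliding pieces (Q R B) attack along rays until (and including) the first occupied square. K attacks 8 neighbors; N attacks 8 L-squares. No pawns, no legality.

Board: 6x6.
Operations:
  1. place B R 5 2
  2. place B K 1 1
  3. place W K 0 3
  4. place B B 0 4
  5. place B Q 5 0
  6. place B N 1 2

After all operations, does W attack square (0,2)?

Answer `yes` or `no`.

Op 1: place BR@(5,2)
Op 2: place BK@(1,1)
Op 3: place WK@(0,3)
Op 4: place BB@(0,4)
Op 5: place BQ@(5,0)
Op 6: place BN@(1,2)
Per-piece attacks for W:
  WK@(0,3): attacks (0,4) (0,2) (1,3) (1,4) (1,2)
W attacks (0,2): yes

Answer: yes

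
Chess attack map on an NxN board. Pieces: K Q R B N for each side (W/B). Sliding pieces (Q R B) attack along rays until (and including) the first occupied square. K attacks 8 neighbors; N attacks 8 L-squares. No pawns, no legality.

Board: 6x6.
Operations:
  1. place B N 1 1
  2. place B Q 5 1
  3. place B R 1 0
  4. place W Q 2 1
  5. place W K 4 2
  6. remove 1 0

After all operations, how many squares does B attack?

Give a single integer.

Answer: 14

Derivation:
Op 1: place BN@(1,1)
Op 2: place BQ@(5,1)
Op 3: place BR@(1,0)
Op 4: place WQ@(2,1)
Op 5: place WK@(4,2)
Op 6: remove (1,0)
Per-piece attacks for B:
  BN@(1,1): attacks (2,3) (3,2) (0,3) (3,0)
  BQ@(5,1): attacks (5,2) (5,3) (5,4) (5,5) (5,0) (4,1) (3,1) (2,1) (4,2) (4,0) [ray(-1,0) blocked at (2,1); ray(-1,1) blocked at (4,2)]
Union (14 distinct): (0,3) (2,1) (2,3) (3,0) (3,1) (3,2) (4,0) (4,1) (4,2) (5,0) (5,2) (5,3) (5,4) (5,5)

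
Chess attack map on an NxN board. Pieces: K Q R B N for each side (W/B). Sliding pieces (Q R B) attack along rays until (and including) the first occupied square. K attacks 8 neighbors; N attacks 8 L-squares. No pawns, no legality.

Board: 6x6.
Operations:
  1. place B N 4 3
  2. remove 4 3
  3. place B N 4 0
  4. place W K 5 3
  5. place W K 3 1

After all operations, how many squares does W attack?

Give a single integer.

Answer: 12

Derivation:
Op 1: place BN@(4,3)
Op 2: remove (4,3)
Op 3: place BN@(4,0)
Op 4: place WK@(5,3)
Op 5: place WK@(3,1)
Per-piece attacks for W:
  WK@(3,1): attacks (3,2) (3,0) (4,1) (2,1) (4,2) (4,0) (2,2) (2,0)
  WK@(5,3): attacks (5,4) (5,2) (4,3) (4,4) (4,2)
Union (12 distinct): (2,0) (2,1) (2,2) (3,0) (3,2) (4,0) (4,1) (4,2) (4,3) (4,4) (5,2) (5,4)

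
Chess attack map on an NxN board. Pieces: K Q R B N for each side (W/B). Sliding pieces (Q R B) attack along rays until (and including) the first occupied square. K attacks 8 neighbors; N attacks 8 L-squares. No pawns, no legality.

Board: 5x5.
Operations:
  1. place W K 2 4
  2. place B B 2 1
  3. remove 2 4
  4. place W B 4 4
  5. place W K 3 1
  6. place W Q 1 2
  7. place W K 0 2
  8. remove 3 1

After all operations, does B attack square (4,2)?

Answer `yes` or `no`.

Answer: no

Derivation:
Op 1: place WK@(2,4)
Op 2: place BB@(2,1)
Op 3: remove (2,4)
Op 4: place WB@(4,4)
Op 5: place WK@(3,1)
Op 6: place WQ@(1,2)
Op 7: place WK@(0,2)
Op 8: remove (3,1)
Per-piece attacks for B:
  BB@(2,1): attacks (3,2) (4,3) (3,0) (1,2) (1,0) [ray(-1,1) blocked at (1,2)]
B attacks (4,2): no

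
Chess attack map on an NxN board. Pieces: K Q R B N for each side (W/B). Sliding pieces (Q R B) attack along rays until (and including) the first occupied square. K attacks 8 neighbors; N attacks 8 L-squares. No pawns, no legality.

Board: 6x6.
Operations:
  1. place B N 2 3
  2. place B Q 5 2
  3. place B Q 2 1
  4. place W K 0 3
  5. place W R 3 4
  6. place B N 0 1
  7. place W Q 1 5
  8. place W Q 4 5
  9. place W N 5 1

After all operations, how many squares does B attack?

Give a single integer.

Answer: 25

Derivation:
Op 1: place BN@(2,3)
Op 2: place BQ@(5,2)
Op 3: place BQ@(2,1)
Op 4: place WK@(0,3)
Op 5: place WR@(3,4)
Op 6: place BN@(0,1)
Op 7: place WQ@(1,5)
Op 8: place WQ@(4,5)
Op 9: place WN@(5,1)
Per-piece attacks for B:
  BN@(0,1): attacks (1,3) (2,2) (2,0)
  BQ@(2,1): attacks (2,2) (2,3) (2,0) (3,1) (4,1) (5,1) (1,1) (0,1) (3,2) (4,3) (5,4) (3,0) (1,2) (0,3) (1,0) [ray(0,1) blocked at (2,3); ray(1,0) blocked at (5,1); ray(-1,0) blocked at (0,1); ray(-1,1) blocked at (0,3)]
  BN@(2,3): attacks (3,5) (4,4) (1,5) (0,4) (3,1) (4,2) (1,1) (0,2)
  BQ@(5,2): attacks (5,3) (5,4) (5,5) (5,1) (4,2) (3,2) (2,2) (1,2) (0,2) (4,3) (3,4) (4,1) (3,0) [ray(0,-1) blocked at (5,1); ray(-1,1) blocked at (3,4)]
Union (25 distinct): (0,1) (0,2) (0,3) (0,4) (1,0) (1,1) (1,2) (1,3) (1,5) (2,0) (2,2) (2,3) (3,0) (3,1) (3,2) (3,4) (3,5) (4,1) (4,2) (4,3) (4,4) (5,1) (5,3) (5,4) (5,5)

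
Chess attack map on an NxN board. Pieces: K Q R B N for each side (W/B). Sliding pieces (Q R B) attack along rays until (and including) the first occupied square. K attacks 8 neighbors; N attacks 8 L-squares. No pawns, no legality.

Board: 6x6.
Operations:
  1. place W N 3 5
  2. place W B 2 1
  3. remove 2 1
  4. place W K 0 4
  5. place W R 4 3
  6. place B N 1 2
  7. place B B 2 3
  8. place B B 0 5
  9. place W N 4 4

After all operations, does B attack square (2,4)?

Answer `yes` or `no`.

Op 1: place WN@(3,5)
Op 2: place WB@(2,1)
Op 3: remove (2,1)
Op 4: place WK@(0,4)
Op 5: place WR@(4,3)
Op 6: place BN@(1,2)
Op 7: place BB@(2,3)
Op 8: place BB@(0,5)
Op 9: place WN@(4,4)
Per-piece attacks for B:
  BB@(0,5): attacks (1,4) (2,3) [ray(1,-1) blocked at (2,3)]
  BN@(1,2): attacks (2,4) (3,3) (0,4) (2,0) (3,1) (0,0)
  BB@(2,3): attacks (3,4) (4,5) (3,2) (4,1) (5,0) (1,4) (0,5) (1,2) [ray(-1,1) blocked at (0,5); ray(-1,-1) blocked at (1,2)]
B attacks (2,4): yes

Answer: yes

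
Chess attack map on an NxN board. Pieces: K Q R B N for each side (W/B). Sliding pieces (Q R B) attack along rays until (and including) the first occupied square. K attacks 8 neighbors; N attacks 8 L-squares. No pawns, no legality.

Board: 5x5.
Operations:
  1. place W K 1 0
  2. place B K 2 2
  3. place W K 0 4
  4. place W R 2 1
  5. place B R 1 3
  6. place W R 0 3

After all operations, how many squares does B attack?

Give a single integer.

Answer: 12

Derivation:
Op 1: place WK@(1,0)
Op 2: place BK@(2,2)
Op 3: place WK@(0,4)
Op 4: place WR@(2,1)
Op 5: place BR@(1,3)
Op 6: place WR@(0,3)
Per-piece attacks for B:
  BR@(1,3): attacks (1,4) (1,2) (1,1) (1,0) (2,3) (3,3) (4,3) (0,3) [ray(0,-1) blocked at (1,0); ray(-1,0) blocked at (0,3)]
  BK@(2,2): attacks (2,3) (2,1) (3,2) (1,2) (3,3) (3,1) (1,3) (1,1)
Union (12 distinct): (0,3) (1,0) (1,1) (1,2) (1,3) (1,4) (2,1) (2,3) (3,1) (3,2) (3,3) (4,3)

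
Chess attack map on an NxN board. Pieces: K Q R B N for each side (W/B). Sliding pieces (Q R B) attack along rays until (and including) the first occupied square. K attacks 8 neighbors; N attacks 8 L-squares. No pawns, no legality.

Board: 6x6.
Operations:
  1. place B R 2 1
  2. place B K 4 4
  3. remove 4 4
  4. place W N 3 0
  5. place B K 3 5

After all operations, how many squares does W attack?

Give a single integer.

Answer: 4

Derivation:
Op 1: place BR@(2,1)
Op 2: place BK@(4,4)
Op 3: remove (4,4)
Op 4: place WN@(3,0)
Op 5: place BK@(3,5)
Per-piece attacks for W:
  WN@(3,0): attacks (4,2) (5,1) (2,2) (1,1)
Union (4 distinct): (1,1) (2,2) (4,2) (5,1)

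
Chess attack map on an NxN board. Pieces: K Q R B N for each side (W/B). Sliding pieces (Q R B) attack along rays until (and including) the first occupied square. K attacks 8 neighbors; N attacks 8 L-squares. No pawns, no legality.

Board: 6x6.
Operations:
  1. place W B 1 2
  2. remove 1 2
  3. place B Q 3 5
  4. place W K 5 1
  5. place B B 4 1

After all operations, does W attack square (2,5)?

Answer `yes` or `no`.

Op 1: place WB@(1,2)
Op 2: remove (1,2)
Op 3: place BQ@(3,5)
Op 4: place WK@(5,1)
Op 5: place BB@(4,1)
Per-piece attacks for W:
  WK@(5,1): attacks (5,2) (5,0) (4,1) (4,2) (4,0)
W attacks (2,5): no

Answer: no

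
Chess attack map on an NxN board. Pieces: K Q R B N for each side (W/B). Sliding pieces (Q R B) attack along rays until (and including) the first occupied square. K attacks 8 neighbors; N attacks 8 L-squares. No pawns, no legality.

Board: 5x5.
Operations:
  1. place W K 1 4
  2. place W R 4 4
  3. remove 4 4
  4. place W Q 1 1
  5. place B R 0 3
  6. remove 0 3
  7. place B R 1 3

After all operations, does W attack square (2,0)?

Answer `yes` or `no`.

Answer: yes

Derivation:
Op 1: place WK@(1,4)
Op 2: place WR@(4,4)
Op 3: remove (4,4)
Op 4: place WQ@(1,1)
Op 5: place BR@(0,3)
Op 6: remove (0,3)
Op 7: place BR@(1,3)
Per-piece attacks for W:
  WQ@(1,1): attacks (1,2) (1,3) (1,0) (2,1) (3,1) (4,1) (0,1) (2,2) (3,3) (4,4) (2,0) (0,2) (0,0) [ray(0,1) blocked at (1,3)]
  WK@(1,4): attacks (1,3) (2,4) (0,4) (2,3) (0,3)
W attacks (2,0): yes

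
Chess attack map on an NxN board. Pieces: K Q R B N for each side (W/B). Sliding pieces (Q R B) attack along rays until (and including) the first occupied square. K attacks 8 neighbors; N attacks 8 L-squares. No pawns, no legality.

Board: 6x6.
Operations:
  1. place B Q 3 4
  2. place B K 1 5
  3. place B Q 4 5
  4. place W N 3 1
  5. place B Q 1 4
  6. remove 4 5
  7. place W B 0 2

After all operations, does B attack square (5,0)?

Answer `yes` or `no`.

Answer: yes

Derivation:
Op 1: place BQ@(3,4)
Op 2: place BK@(1,5)
Op 3: place BQ@(4,5)
Op 4: place WN@(3,1)
Op 5: place BQ@(1,4)
Op 6: remove (4,5)
Op 7: place WB@(0,2)
Per-piece attacks for B:
  BQ@(1,4): attacks (1,5) (1,3) (1,2) (1,1) (1,0) (2,4) (3,4) (0,4) (2,5) (2,3) (3,2) (4,1) (5,0) (0,5) (0,3) [ray(0,1) blocked at (1,5); ray(1,0) blocked at (3,4)]
  BK@(1,5): attacks (1,4) (2,5) (0,5) (2,4) (0,4)
  BQ@(3,4): attacks (3,5) (3,3) (3,2) (3,1) (4,4) (5,4) (2,4) (1,4) (4,5) (4,3) (5,2) (2,5) (2,3) (1,2) (0,1) [ray(0,-1) blocked at (3,1); ray(-1,0) blocked at (1,4)]
B attacks (5,0): yes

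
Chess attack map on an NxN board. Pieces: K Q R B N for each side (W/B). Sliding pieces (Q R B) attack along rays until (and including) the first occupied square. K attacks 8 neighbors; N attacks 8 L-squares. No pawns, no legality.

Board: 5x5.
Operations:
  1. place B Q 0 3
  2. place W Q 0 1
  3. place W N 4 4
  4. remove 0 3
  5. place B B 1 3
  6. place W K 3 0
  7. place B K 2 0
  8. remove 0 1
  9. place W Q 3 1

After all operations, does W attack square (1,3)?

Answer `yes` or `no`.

Op 1: place BQ@(0,3)
Op 2: place WQ@(0,1)
Op 3: place WN@(4,4)
Op 4: remove (0,3)
Op 5: place BB@(1,3)
Op 6: place WK@(3,0)
Op 7: place BK@(2,0)
Op 8: remove (0,1)
Op 9: place WQ@(3,1)
Per-piece attacks for W:
  WK@(3,0): attacks (3,1) (4,0) (2,0) (4,1) (2,1)
  WQ@(3,1): attacks (3,2) (3,3) (3,4) (3,0) (4,1) (2,1) (1,1) (0,1) (4,2) (4,0) (2,2) (1,3) (2,0) [ray(0,-1) blocked at (3,0); ray(-1,1) blocked at (1,3); ray(-1,-1) blocked at (2,0)]
  WN@(4,4): attacks (3,2) (2,3)
W attacks (1,3): yes

Answer: yes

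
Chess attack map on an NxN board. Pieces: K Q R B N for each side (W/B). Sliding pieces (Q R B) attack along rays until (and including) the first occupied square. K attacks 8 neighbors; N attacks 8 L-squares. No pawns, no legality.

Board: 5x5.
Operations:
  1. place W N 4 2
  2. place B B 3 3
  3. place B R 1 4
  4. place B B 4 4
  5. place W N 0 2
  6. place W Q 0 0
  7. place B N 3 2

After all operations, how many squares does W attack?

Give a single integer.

Op 1: place WN@(4,2)
Op 2: place BB@(3,3)
Op 3: place BR@(1,4)
Op 4: place BB@(4,4)
Op 5: place WN@(0,2)
Op 6: place WQ@(0,0)
Op 7: place BN@(3,2)
Per-piece attacks for W:
  WQ@(0,0): attacks (0,1) (0,2) (1,0) (2,0) (3,0) (4,0) (1,1) (2,2) (3,3) [ray(0,1) blocked at (0,2); ray(1,1) blocked at (3,3)]
  WN@(0,2): attacks (1,4) (2,3) (1,0) (2,1)
  WN@(4,2): attacks (3,4) (2,3) (3,0) (2,1)
Union (13 distinct): (0,1) (0,2) (1,0) (1,1) (1,4) (2,0) (2,1) (2,2) (2,3) (3,0) (3,3) (3,4) (4,0)

Answer: 13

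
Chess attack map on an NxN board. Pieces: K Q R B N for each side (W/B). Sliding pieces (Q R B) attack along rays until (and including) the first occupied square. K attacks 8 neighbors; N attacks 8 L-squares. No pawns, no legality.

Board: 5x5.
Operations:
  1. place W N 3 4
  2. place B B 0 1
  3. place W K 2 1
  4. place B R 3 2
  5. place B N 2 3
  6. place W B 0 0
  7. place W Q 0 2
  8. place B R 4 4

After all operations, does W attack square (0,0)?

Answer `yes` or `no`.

Answer: no

Derivation:
Op 1: place WN@(3,4)
Op 2: place BB@(0,1)
Op 3: place WK@(2,1)
Op 4: place BR@(3,2)
Op 5: place BN@(2,3)
Op 6: place WB@(0,0)
Op 7: place WQ@(0,2)
Op 8: place BR@(4,4)
Per-piece attacks for W:
  WB@(0,0): attacks (1,1) (2,2) (3,3) (4,4) [ray(1,1) blocked at (4,4)]
  WQ@(0,2): attacks (0,3) (0,4) (0,1) (1,2) (2,2) (3,2) (1,3) (2,4) (1,1) (2,0) [ray(0,-1) blocked at (0,1); ray(1,0) blocked at (3,2)]
  WK@(2,1): attacks (2,2) (2,0) (3,1) (1,1) (3,2) (3,0) (1,2) (1,0)
  WN@(3,4): attacks (4,2) (2,2) (1,3)
W attacks (0,0): no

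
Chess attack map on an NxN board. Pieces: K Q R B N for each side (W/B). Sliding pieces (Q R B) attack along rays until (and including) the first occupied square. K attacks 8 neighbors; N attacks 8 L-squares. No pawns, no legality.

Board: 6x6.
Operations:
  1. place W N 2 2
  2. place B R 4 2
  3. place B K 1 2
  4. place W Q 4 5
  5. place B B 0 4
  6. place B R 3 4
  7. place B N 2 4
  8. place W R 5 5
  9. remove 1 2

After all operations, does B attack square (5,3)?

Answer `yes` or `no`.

Op 1: place WN@(2,2)
Op 2: place BR@(4,2)
Op 3: place BK@(1,2)
Op 4: place WQ@(4,5)
Op 5: place BB@(0,4)
Op 6: place BR@(3,4)
Op 7: place BN@(2,4)
Op 8: place WR@(5,5)
Op 9: remove (1,2)
Per-piece attacks for B:
  BB@(0,4): attacks (1,5) (1,3) (2,2) [ray(1,-1) blocked at (2,2)]
  BN@(2,4): attacks (4,5) (0,5) (3,2) (4,3) (1,2) (0,3)
  BR@(3,4): attacks (3,5) (3,3) (3,2) (3,1) (3,0) (4,4) (5,4) (2,4) [ray(-1,0) blocked at (2,4)]
  BR@(4,2): attacks (4,3) (4,4) (4,5) (4,1) (4,0) (5,2) (3,2) (2,2) [ray(0,1) blocked at (4,5); ray(-1,0) blocked at (2,2)]
B attacks (5,3): no

Answer: no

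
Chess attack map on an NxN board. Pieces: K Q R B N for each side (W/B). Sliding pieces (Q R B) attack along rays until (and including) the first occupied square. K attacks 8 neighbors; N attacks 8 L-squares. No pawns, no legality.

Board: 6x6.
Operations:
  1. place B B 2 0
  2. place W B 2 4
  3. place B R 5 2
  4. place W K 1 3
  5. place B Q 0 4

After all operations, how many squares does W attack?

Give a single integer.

Answer: 14

Derivation:
Op 1: place BB@(2,0)
Op 2: place WB@(2,4)
Op 3: place BR@(5,2)
Op 4: place WK@(1,3)
Op 5: place BQ@(0,4)
Per-piece attacks for W:
  WK@(1,3): attacks (1,4) (1,2) (2,3) (0,3) (2,4) (2,2) (0,4) (0,2)
  WB@(2,4): attacks (3,5) (3,3) (4,2) (5,1) (1,5) (1,3) [ray(-1,-1) blocked at (1,3)]
Union (14 distinct): (0,2) (0,3) (0,4) (1,2) (1,3) (1,4) (1,5) (2,2) (2,3) (2,4) (3,3) (3,5) (4,2) (5,1)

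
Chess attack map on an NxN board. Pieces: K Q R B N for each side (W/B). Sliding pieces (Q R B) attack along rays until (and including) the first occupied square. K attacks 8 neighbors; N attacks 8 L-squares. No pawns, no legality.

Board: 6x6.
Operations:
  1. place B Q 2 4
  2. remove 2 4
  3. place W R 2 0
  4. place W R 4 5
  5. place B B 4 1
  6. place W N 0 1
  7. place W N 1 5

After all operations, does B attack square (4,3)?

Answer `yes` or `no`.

Op 1: place BQ@(2,4)
Op 2: remove (2,4)
Op 3: place WR@(2,0)
Op 4: place WR@(4,5)
Op 5: place BB@(4,1)
Op 6: place WN@(0,1)
Op 7: place WN@(1,5)
Per-piece attacks for B:
  BB@(4,1): attacks (5,2) (5,0) (3,2) (2,3) (1,4) (0,5) (3,0)
B attacks (4,3): no

Answer: no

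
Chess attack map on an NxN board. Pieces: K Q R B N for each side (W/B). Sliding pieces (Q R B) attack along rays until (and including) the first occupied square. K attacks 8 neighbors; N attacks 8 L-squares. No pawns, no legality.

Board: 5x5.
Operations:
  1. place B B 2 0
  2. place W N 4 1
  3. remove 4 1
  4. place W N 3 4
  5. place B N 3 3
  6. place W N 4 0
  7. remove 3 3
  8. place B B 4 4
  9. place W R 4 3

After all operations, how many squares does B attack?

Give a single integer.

Answer: 7

Derivation:
Op 1: place BB@(2,0)
Op 2: place WN@(4,1)
Op 3: remove (4,1)
Op 4: place WN@(3,4)
Op 5: place BN@(3,3)
Op 6: place WN@(4,0)
Op 7: remove (3,3)
Op 8: place BB@(4,4)
Op 9: place WR@(4,3)
Per-piece attacks for B:
  BB@(2,0): attacks (3,1) (4,2) (1,1) (0,2)
  BB@(4,4): attacks (3,3) (2,2) (1,1) (0,0)
Union (7 distinct): (0,0) (0,2) (1,1) (2,2) (3,1) (3,3) (4,2)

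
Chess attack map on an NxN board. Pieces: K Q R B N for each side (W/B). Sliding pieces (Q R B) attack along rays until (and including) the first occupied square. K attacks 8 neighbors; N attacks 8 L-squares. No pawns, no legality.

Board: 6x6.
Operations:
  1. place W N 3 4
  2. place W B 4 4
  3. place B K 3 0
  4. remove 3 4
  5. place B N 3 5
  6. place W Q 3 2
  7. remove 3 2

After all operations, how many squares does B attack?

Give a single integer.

Answer: 9

Derivation:
Op 1: place WN@(3,4)
Op 2: place WB@(4,4)
Op 3: place BK@(3,0)
Op 4: remove (3,4)
Op 5: place BN@(3,5)
Op 6: place WQ@(3,2)
Op 7: remove (3,2)
Per-piece attacks for B:
  BK@(3,0): attacks (3,1) (4,0) (2,0) (4,1) (2,1)
  BN@(3,5): attacks (4,3) (5,4) (2,3) (1,4)
Union (9 distinct): (1,4) (2,0) (2,1) (2,3) (3,1) (4,0) (4,1) (4,3) (5,4)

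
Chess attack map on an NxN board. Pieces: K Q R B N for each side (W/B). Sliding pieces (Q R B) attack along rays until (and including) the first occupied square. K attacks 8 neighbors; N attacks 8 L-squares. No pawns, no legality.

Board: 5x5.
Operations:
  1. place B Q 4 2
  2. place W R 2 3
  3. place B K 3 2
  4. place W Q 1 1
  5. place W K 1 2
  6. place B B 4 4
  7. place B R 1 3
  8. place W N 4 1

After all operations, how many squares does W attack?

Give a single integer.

Op 1: place BQ@(4,2)
Op 2: place WR@(2,3)
Op 3: place BK@(3,2)
Op 4: place WQ@(1,1)
Op 5: place WK@(1,2)
Op 6: place BB@(4,4)
Op 7: place BR@(1,3)
Op 8: place WN@(4,1)
Per-piece attacks for W:
  WQ@(1,1): attacks (1,2) (1,0) (2,1) (3,1) (4,1) (0,1) (2,2) (3,3) (4,4) (2,0) (0,2) (0,0) [ray(0,1) blocked at (1,2); ray(1,0) blocked at (4,1); ray(1,1) blocked at (4,4)]
  WK@(1,2): attacks (1,3) (1,1) (2,2) (0,2) (2,3) (2,1) (0,3) (0,1)
  WR@(2,3): attacks (2,4) (2,2) (2,1) (2,0) (3,3) (4,3) (1,3) [ray(-1,0) blocked at (1,3)]
  WN@(4,1): attacks (3,3) (2,2) (2,0)
Union (18 distinct): (0,0) (0,1) (0,2) (0,3) (1,0) (1,1) (1,2) (1,3) (2,0) (2,1) (2,2) (2,3) (2,4) (3,1) (3,3) (4,1) (4,3) (4,4)

Answer: 18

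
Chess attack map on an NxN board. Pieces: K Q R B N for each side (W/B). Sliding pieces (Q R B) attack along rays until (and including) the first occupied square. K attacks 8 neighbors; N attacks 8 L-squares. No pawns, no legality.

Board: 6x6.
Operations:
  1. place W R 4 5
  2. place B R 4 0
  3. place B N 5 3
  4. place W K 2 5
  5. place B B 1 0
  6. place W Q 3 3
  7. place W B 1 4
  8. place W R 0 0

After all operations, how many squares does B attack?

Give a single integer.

Answer: 14

Derivation:
Op 1: place WR@(4,5)
Op 2: place BR@(4,0)
Op 3: place BN@(5,3)
Op 4: place WK@(2,5)
Op 5: place BB@(1,0)
Op 6: place WQ@(3,3)
Op 7: place WB@(1,4)
Op 8: place WR@(0,0)
Per-piece attacks for B:
  BB@(1,0): attacks (2,1) (3,2) (4,3) (5,4) (0,1)
  BR@(4,0): attacks (4,1) (4,2) (4,3) (4,4) (4,5) (5,0) (3,0) (2,0) (1,0) [ray(0,1) blocked at (4,5); ray(-1,0) blocked at (1,0)]
  BN@(5,3): attacks (4,5) (3,4) (4,1) (3,2)
Union (14 distinct): (0,1) (1,0) (2,0) (2,1) (3,0) (3,2) (3,4) (4,1) (4,2) (4,3) (4,4) (4,5) (5,0) (5,4)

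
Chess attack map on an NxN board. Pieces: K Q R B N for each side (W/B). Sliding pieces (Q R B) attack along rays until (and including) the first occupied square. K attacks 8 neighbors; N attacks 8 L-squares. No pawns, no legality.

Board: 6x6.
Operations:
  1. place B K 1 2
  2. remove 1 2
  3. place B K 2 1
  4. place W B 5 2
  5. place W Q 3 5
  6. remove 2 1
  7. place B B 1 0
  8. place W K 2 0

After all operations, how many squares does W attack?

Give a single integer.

Op 1: place BK@(1,2)
Op 2: remove (1,2)
Op 3: place BK@(2,1)
Op 4: place WB@(5,2)
Op 5: place WQ@(3,5)
Op 6: remove (2,1)
Op 7: place BB@(1,0)
Op 8: place WK@(2,0)
Per-piece attacks for W:
  WK@(2,0): attacks (2,1) (3,0) (1,0) (3,1) (1,1)
  WQ@(3,5): attacks (3,4) (3,3) (3,2) (3,1) (3,0) (4,5) (5,5) (2,5) (1,5) (0,5) (4,4) (5,3) (2,4) (1,3) (0,2)
  WB@(5,2): attacks (4,3) (3,4) (2,5) (4,1) (3,0)
Union (20 distinct): (0,2) (0,5) (1,0) (1,1) (1,3) (1,5) (2,1) (2,4) (2,5) (3,0) (3,1) (3,2) (3,3) (3,4) (4,1) (4,3) (4,4) (4,5) (5,3) (5,5)

Answer: 20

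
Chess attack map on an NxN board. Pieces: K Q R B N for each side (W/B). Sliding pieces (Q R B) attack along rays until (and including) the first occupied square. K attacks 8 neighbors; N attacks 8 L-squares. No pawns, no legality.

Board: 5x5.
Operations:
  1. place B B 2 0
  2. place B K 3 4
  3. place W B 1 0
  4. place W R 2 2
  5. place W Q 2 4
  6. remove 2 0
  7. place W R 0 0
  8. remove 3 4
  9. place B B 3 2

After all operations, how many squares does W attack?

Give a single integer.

Answer: 18

Derivation:
Op 1: place BB@(2,0)
Op 2: place BK@(3,4)
Op 3: place WB@(1,0)
Op 4: place WR@(2,2)
Op 5: place WQ@(2,4)
Op 6: remove (2,0)
Op 7: place WR@(0,0)
Op 8: remove (3,4)
Op 9: place BB@(3,2)
Per-piece attacks for W:
  WR@(0,0): attacks (0,1) (0,2) (0,3) (0,4) (1,0) [ray(1,0) blocked at (1,0)]
  WB@(1,0): attacks (2,1) (3,2) (0,1) [ray(1,1) blocked at (3,2)]
  WR@(2,2): attacks (2,3) (2,4) (2,1) (2,0) (3,2) (1,2) (0,2) [ray(0,1) blocked at (2,4); ray(1,0) blocked at (3,2)]
  WQ@(2,4): attacks (2,3) (2,2) (3,4) (4,4) (1,4) (0,4) (3,3) (4,2) (1,3) (0,2) [ray(0,-1) blocked at (2,2)]
Union (18 distinct): (0,1) (0,2) (0,3) (0,4) (1,0) (1,2) (1,3) (1,4) (2,0) (2,1) (2,2) (2,3) (2,4) (3,2) (3,3) (3,4) (4,2) (4,4)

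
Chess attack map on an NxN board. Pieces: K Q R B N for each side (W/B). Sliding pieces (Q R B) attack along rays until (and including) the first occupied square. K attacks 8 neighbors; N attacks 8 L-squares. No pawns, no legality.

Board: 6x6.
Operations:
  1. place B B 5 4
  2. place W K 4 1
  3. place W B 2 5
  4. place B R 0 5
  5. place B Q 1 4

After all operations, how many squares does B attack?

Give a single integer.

Answer: 22

Derivation:
Op 1: place BB@(5,4)
Op 2: place WK@(4,1)
Op 3: place WB@(2,5)
Op 4: place BR@(0,5)
Op 5: place BQ@(1,4)
Per-piece attacks for B:
  BR@(0,5): attacks (0,4) (0,3) (0,2) (0,1) (0,0) (1,5) (2,5) [ray(1,0) blocked at (2,5)]
  BQ@(1,4): attacks (1,5) (1,3) (1,2) (1,1) (1,0) (2,4) (3,4) (4,4) (5,4) (0,4) (2,5) (2,3) (3,2) (4,1) (0,5) (0,3) [ray(1,0) blocked at (5,4); ray(1,1) blocked at (2,5); ray(1,-1) blocked at (4,1); ray(-1,1) blocked at (0,5)]
  BB@(5,4): attacks (4,5) (4,3) (3,2) (2,1) (1,0)
Union (22 distinct): (0,0) (0,1) (0,2) (0,3) (0,4) (0,5) (1,0) (1,1) (1,2) (1,3) (1,5) (2,1) (2,3) (2,4) (2,5) (3,2) (3,4) (4,1) (4,3) (4,4) (4,5) (5,4)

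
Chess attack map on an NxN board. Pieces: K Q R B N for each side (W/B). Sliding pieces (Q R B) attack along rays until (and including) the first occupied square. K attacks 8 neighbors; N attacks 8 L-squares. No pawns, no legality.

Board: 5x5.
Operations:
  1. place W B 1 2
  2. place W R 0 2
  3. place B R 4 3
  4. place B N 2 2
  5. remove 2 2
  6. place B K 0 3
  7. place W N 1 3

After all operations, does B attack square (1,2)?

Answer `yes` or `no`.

Op 1: place WB@(1,2)
Op 2: place WR@(0,2)
Op 3: place BR@(4,3)
Op 4: place BN@(2,2)
Op 5: remove (2,2)
Op 6: place BK@(0,3)
Op 7: place WN@(1,3)
Per-piece attacks for B:
  BK@(0,3): attacks (0,4) (0,2) (1,3) (1,4) (1,2)
  BR@(4,3): attacks (4,4) (4,2) (4,1) (4,0) (3,3) (2,3) (1,3) [ray(-1,0) blocked at (1,3)]
B attacks (1,2): yes

Answer: yes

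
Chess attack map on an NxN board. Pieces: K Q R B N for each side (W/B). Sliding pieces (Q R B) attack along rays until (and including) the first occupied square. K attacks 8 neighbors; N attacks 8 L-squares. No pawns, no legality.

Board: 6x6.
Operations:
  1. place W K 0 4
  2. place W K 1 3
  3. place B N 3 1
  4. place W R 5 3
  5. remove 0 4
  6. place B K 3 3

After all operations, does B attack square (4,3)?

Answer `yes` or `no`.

Answer: yes

Derivation:
Op 1: place WK@(0,4)
Op 2: place WK@(1,3)
Op 3: place BN@(3,1)
Op 4: place WR@(5,3)
Op 5: remove (0,4)
Op 6: place BK@(3,3)
Per-piece attacks for B:
  BN@(3,1): attacks (4,3) (5,2) (2,3) (1,2) (5,0) (1,0)
  BK@(3,3): attacks (3,4) (3,2) (4,3) (2,3) (4,4) (4,2) (2,4) (2,2)
B attacks (4,3): yes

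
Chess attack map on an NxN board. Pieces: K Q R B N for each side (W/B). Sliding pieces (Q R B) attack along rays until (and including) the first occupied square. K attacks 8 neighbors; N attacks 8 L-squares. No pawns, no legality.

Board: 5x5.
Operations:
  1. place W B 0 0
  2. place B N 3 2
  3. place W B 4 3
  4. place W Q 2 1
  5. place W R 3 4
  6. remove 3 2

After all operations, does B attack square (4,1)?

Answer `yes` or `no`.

Answer: no

Derivation:
Op 1: place WB@(0,0)
Op 2: place BN@(3,2)
Op 3: place WB@(4,3)
Op 4: place WQ@(2,1)
Op 5: place WR@(3,4)
Op 6: remove (3,2)
Per-piece attacks for B:
B attacks (4,1): no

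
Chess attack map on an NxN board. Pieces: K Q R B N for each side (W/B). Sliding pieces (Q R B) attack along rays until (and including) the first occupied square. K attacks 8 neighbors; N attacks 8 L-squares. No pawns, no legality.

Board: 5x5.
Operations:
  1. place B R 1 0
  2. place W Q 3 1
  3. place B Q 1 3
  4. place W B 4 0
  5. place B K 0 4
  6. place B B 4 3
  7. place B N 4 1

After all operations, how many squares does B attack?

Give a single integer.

Answer: 21

Derivation:
Op 1: place BR@(1,0)
Op 2: place WQ@(3,1)
Op 3: place BQ@(1,3)
Op 4: place WB@(4,0)
Op 5: place BK@(0,4)
Op 6: place BB@(4,3)
Op 7: place BN@(4,1)
Per-piece attacks for B:
  BK@(0,4): attacks (0,3) (1,4) (1,3)
  BR@(1,0): attacks (1,1) (1,2) (1,3) (2,0) (3,0) (4,0) (0,0) [ray(0,1) blocked at (1,3); ray(1,0) blocked at (4,0)]
  BQ@(1,3): attacks (1,4) (1,2) (1,1) (1,0) (2,3) (3,3) (4,3) (0,3) (2,4) (2,2) (3,1) (0,4) (0,2) [ray(0,-1) blocked at (1,0); ray(1,0) blocked at (4,3); ray(1,-1) blocked at (3,1); ray(-1,1) blocked at (0,4)]
  BN@(4,1): attacks (3,3) (2,2) (2,0)
  BB@(4,3): attacks (3,4) (3,2) (2,1) (1,0) [ray(-1,-1) blocked at (1,0)]
Union (21 distinct): (0,0) (0,2) (0,3) (0,4) (1,0) (1,1) (1,2) (1,3) (1,4) (2,0) (2,1) (2,2) (2,3) (2,4) (3,0) (3,1) (3,2) (3,3) (3,4) (4,0) (4,3)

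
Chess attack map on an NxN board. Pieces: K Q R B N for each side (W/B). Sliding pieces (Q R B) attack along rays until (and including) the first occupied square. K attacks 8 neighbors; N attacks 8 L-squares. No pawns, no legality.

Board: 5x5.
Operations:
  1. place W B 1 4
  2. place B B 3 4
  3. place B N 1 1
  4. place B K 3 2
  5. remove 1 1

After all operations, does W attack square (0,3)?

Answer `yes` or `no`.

Op 1: place WB@(1,4)
Op 2: place BB@(3,4)
Op 3: place BN@(1,1)
Op 4: place BK@(3,2)
Op 5: remove (1,1)
Per-piece attacks for W:
  WB@(1,4): attacks (2,3) (3,2) (0,3) [ray(1,-1) blocked at (3,2)]
W attacks (0,3): yes

Answer: yes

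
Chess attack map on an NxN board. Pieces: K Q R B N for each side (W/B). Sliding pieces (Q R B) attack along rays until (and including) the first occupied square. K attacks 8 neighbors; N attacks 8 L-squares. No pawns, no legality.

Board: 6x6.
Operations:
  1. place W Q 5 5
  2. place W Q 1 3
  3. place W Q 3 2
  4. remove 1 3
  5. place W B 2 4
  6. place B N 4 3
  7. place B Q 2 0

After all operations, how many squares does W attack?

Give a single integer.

Answer: 28

Derivation:
Op 1: place WQ@(5,5)
Op 2: place WQ@(1,3)
Op 3: place WQ@(3,2)
Op 4: remove (1,3)
Op 5: place WB@(2,4)
Op 6: place BN@(4,3)
Op 7: place BQ@(2,0)
Per-piece attacks for W:
  WB@(2,4): attacks (3,5) (3,3) (4,2) (5,1) (1,5) (1,3) (0,2)
  WQ@(3,2): attacks (3,3) (3,4) (3,5) (3,1) (3,0) (4,2) (5,2) (2,2) (1,2) (0,2) (4,3) (4,1) (5,0) (2,3) (1,4) (0,5) (2,1) (1,0) [ray(1,1) blocked at (4,3)]
  WQ@(5,5): attacks (5,4) (5,3) (5,2) (5,1) (5,0) (4,5) (3,5) (2,5) (1,5) (0,5) (4,4) (3,3) (2,2) (1,1) (0,0)
Union (28 distinct): (0,0) (0,2) (0,5) (1,0) (1,1) (1,2) (1,3) (1,4) (1,5) (2,1) (2,2) (2,3) (2,5) (3,0) (3,1) (3,3) (3,4) (3,5) (4,1) (4,2) (4,3) (4,4) (4,5) (5,0) (5,1) (5,2) (5,3) (5,4)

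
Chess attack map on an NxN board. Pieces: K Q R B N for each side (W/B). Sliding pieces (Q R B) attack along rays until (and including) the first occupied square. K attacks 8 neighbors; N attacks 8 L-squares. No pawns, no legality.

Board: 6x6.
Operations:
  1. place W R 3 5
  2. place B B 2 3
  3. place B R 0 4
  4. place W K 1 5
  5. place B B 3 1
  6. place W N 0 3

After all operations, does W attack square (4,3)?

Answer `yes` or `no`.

Answer: no

Derivation:
Op 1: place WR@(3,5)
Op 2: place BB@(2,3)
Op 3: place BR@(0,4)
Op 4: place WK@(1,5)
Op 5: place BB@(3,1)
Op 6: place WN@(0,3)
Per-piece attacks for W:
  WN@(0,3): attacks (1,5) (2,4) (1,1) (2,2)
  WK@(1,5): attacks (1,4) (2,5) (0,5) (2,4) (0,4)
  WR@(3,5): attacks (3,4) (3,3) (3,2) (3,1) (4,5) (5,5) (2,5) (1,5) [ray(0,-1) blocked at (3,1); ray(-1,0) blocked at (1,5)]
W attacks (4,3): no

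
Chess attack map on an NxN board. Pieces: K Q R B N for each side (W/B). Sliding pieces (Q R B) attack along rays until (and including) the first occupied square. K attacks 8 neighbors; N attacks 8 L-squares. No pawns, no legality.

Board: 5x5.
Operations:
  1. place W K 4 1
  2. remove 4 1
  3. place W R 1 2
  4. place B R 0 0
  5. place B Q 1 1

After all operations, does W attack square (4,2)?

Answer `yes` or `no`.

Op 1: place WK@(4,1)
Op 2: remove (4,1)
Op 3: place WR@(1,2)
Op 4: place BR@(0,0)
Op 5: place BQ@(1,1)
Per-piece attacks for W:
  WR@(1,2): attacks (1,3) (1,4) (1,1) (2,2) (3,2) (4,2) (0,2) [ray(0,-1) blocked at (1,1)]
W attacks (4,2): yes

Answer: yes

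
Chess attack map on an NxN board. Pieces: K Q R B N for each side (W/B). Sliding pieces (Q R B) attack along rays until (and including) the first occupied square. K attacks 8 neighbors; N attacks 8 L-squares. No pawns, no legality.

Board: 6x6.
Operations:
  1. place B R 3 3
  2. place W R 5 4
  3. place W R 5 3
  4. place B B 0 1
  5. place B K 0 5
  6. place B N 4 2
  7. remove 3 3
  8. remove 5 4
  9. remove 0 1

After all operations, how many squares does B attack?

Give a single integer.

Op 1: place BR@(3,3)
Op 2: place WR@(5,4)
Op 3: place WR@(5,3)
Op 4: place BB@(0,1)
Op 5: place BK@(0,5)
Op 6: place BN@(4,2)
Op 7: remove (3,3)
Op 8: remove (5,4)
Op 9: remove (0,1)
Per-piece attacks for B:
  BK@(0,5): attacks (0,4) (1,5) (1,4)
  BN@(4,2): attacks (5,4) (3,4) (2,3) (5,0) (3,0) (2,1)
Union (9 distinct): (0,4) (1,4) (1,5) (2,1) (2,3) (3,0) (3,4) (5,0) (5,4)

Answer: 9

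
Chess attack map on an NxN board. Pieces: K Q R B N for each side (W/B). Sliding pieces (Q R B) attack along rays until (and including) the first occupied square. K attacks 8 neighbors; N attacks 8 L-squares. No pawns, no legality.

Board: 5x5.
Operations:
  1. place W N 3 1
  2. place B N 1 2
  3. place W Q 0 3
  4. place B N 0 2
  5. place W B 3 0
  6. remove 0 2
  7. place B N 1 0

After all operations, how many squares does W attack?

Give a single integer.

Answer: 13

Derivation:
Op 1: place WN@(3,1)
Op 2: place BN@(1,2)
Op 3: place WQ@(0,3)
Op 4: place BN@(0,2)
Op 5: place WB@(3,0)
Op 6: remove (0,2)
Op 7: place BN@(1,0)
Per-piece attacks for W:
  WQ@(0,3): attacks (0,4) (0,2) (0,1) (0,0) (1,3) (2,3) (3,3) (4,3) (1,4) (1,2) [ray(1,-1) blocked at (1,2)]
  WB@(3,0): attacks (4,1) (2,1) (1,2) [ray(-1,1) blocked at (1,2)]
  WN@(3,1): attacks (4,3) (2,3) (1,2) (1,0)
Union (13 distinct): (0,0) (0,1) (0,2) (0,4) (1,0) (1,2) (1,3) (1,4) (2,1) (2,3) (3,3) (4,1) (4,3)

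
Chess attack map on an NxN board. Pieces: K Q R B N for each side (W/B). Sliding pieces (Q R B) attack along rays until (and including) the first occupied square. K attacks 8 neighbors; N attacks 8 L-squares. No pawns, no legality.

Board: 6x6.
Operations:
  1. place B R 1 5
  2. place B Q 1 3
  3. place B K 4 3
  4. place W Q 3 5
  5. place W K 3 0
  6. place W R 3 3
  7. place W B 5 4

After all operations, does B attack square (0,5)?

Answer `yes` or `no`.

Op 1: place BR@(1,5)
Op 2: place BQ@(1,3)
Op 3: place BK@(4,3)
Op 4: place WQ@(3,5)
Op 5: place WK@(3,0)
Op 6: place WR@(3,3)
Op 7: place WB@(5,4)
Per-piece attacks for B:
  BQ@(1,3): attacks (1,4) (1,5) (1,2) (1,1) (1,0) (2,3) (3,3) (0,3) (2,4) (3,5) (2,2) (3,1) (4,0) (0,4) (0,2) [ray(0,1) blocked at (1,5); ray(1,0) blocked at (3,3); ray(1,1) blocked at (3,5)]
  BR@(1,5): attacks (1,4) (1,3) (2,5) (3,5) (0,5) [ray(0,-1) blocked at (1,3); ray(1,0) blocked at (3,5)]
  BK@(4,3): attacks (4,4) (4,2) (5,3) (3,3) (5,4) (5,2) (3,4) (3,2)
B attacks (0,5): yes

Answer: yes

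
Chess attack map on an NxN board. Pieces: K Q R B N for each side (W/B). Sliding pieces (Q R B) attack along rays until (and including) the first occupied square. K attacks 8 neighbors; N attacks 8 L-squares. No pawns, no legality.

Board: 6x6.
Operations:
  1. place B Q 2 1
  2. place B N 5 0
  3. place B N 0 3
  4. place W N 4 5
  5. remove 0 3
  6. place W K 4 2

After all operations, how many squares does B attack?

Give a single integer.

Op 1: place BQ@(2,1)
Op 2: place BN@(5,0)
Op 3: place BN@(0,3)
Op 4: place WN@(4,5)
Op 5: remove (0,3)
Op 6: place WK@(4,2)
Per-piece attacks for B:
  BQ@(2,1): attacks (2,2) (2,3) (2,4) (2,5) (2,0) (3,1) (4,1) (5,1) (1,1) (0,1) (3,2) (4,3) (5,4) (3,0) (1,2) (0,3) (1,0)
  BN@(5,0): attacks (4,2) (3,1)
Union (18 distinct): (0,1) (0,3) (1,0) (1,1) (1,2) (2,0) (2,2) (2,3) (2,4) (2,5) (3,0) (3,1) (3,2) (4,1) (4,2) (4,3) (5,1) (5,4)

Answer: 18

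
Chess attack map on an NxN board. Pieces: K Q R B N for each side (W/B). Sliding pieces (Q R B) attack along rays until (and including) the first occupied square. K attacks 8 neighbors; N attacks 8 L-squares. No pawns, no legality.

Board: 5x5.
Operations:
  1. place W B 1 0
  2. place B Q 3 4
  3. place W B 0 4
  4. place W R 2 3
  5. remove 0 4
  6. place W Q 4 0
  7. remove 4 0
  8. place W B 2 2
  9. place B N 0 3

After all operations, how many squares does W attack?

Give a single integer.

Op 1: place WB@(1,0)
Op 2: place BQ@(3,4)
Op 3: place WB@(0,4)
Op 4: place WR@(2,3)
Op 5: remove (0,4)
Op 6: place WQ@(4,0)
Op 7: remove (4,0)
Op 8: place WB@(2,2)
Op 9: place BN@(0,3)
Per-piece attacks for W:
  WB@(1,0): attacks (2,1) (3,2) (4,3) (0,1)
  WB@(2,2): attacks (3,3) (4,4) (3,1) (4,0) (1,3) (0,4) (1,1) (0,0)
  WR@(2,3): attacks (2,4) (2,2) (3,3) (4,3) (1,3) (0,3) [ray(0,-1) blocked at (2,2); ray(-1,0) blocked at (0,3)]
Union (15 distinct): (0,0) (0,1) (0,3) (0,4) (1,1) (1,3) (2,1) (2,2) (2,4) (3,1) (3,2) (3,3) (4,0) (4,3) (4,4)

Answer: 15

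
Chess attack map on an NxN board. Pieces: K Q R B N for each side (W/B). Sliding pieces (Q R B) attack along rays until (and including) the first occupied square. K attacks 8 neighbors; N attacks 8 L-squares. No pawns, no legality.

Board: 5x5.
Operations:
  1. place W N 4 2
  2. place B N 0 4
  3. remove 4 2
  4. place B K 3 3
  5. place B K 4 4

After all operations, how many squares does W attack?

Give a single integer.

Answer: 0

Derivation:
Op 1: place WN@(4,2)
Op 2: place BN@(0,4)
Op 3: remove (4,2)
Op 4: place BK@(3,3)
Op 5: place BK@(4,4)
Per-piece attacks for W:
Union (0 distinct): (none)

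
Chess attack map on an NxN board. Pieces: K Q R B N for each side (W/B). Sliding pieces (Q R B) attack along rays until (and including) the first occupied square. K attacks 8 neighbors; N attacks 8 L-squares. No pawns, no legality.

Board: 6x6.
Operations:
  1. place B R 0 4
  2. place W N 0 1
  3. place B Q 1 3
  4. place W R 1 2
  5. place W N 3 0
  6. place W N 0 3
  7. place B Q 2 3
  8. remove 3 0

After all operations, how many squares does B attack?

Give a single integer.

Op 1: place BR@(0,4)
Op 2: place WN@(0,1)
Op 3: place BQ@(1,3)
Op 4: place WR@(1,2)
Op 5: place WN@(3,0)
Op 6: place WN@(0,3)
Op 7: place BQ@(2,3)
Op 8: remove (3,0)
Per-piece attacks for B:
  BR@(0,4): attacks (0,5) (0,3) (1,4) (2,4) (3,4) (4,4) (5,4) [ray(0,-1) blocked at (0,3)]
  BQ@(1,3): attacks (1,4) (1,5) (1,2) (2,3) (0,3) (2,4) (3,5) (2,2) (3,1) (4,0) (0,4) (0,2) [ray(0,-1) blocked at (1,2); ray(1,0) blocked at (2,3); ray(-1,0) blocked at (0,3); ray(-1,1) blocked at (0,4)]
  BQ@(2,3): attacks (2,4) (2,5) (2,2) (2,1) (2,0) (3,3) (4,3) (5,3) (1,3) (3,4) (4,5) (3,2) (4,1) (5,0) (1,4) (0,5) (1,2) [ray(-1,0) blocked at (1,3); ray(-1,-1) blocked at (1,2)]
Union (27 distinct): (0,2) (0,3) (0,4) (0,5) (1,2) (1,3) (1,4) (1,5) (2,0) (2,1) (2,2) (2,3) (2,4) (2,5) (3,1) (3,2) (3,3) (3,4) (3,5) (4,0) (4,1) (4,3) (4,4) (4,5) (5,0) (5,3) (5,4)

Answer: 27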